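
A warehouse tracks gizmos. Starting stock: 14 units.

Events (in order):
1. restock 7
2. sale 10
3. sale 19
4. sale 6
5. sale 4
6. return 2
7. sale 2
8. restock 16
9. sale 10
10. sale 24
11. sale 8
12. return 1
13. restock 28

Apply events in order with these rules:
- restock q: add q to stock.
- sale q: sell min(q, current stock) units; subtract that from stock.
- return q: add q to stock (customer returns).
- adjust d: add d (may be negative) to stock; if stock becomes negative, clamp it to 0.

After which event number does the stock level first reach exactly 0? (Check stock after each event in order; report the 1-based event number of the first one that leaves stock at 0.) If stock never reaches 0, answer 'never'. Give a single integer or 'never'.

Processing events:
Start: stock = 14
  Event 1 (restock 7): 14 + 7 = 21
  Event 2 (sale 10): sell min(10,21)=10. stock: 21 - 10 = 11. total_sold = 10
  Event 3 (sale 19): sell min(19,11)=11. stock: 11 - 11 = 0. total_sold = 21
  Event 4 (sale 6): sell min(6,0)=0. stock: 0 - 0 = 0. total_sold = 21
  Event 5 (sale 4): sell min(4,0)=0. stock: 0 - 0 = 0. total_sold = 21
  Event 6 (return 2): 0 + 2 = 2
  Event 7 (sale 2): sell min(2,2)=2. stock: 2 - 2 = 0. total_sold = 23
  Event 8 (restock 16): 0 + 16 = 16
  Event 9 (sale 10): sell min(10,16)=10. stock: 16 - 10 = 6. total_sold = 33
  Event 10 (sale 24): sell min(24,6)=6. stock: 6 - 6 = 0. total_sold = 39
  Event 11 (sale 8): sell min(8,0)=0. stock: 0 - 0 = 0. total_sold = 39
  Event 12 (return 1): 0 + 1 = 1
  Event 13 (restock 28): 1 + 28 = 29
Final: stock = 29, total_sold = 39

First zero at event 3.

Answer: 3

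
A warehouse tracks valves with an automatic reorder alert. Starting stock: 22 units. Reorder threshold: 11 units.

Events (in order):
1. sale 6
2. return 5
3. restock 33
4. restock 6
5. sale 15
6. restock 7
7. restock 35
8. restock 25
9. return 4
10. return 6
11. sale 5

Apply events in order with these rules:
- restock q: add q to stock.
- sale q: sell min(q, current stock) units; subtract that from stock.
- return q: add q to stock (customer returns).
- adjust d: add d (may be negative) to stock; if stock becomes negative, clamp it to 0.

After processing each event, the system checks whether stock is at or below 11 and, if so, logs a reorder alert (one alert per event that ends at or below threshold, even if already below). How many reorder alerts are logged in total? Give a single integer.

Answer: 0

Derivation:
Processing events:
Start: stock = 22
  Event 1 (sale 6): sell min(6,22)=6. stock: 22 - 6 = 16. total_sold = 6
  Event 2 (return 5): 16 + 5 = 21
  Event 3 (restock 33): 21 + 33 = 54
  Event 4 (restock 6): 54 + 6 = 60
  Event 5 (sale 15): sell min(15,60)=15. stock: 60 - 15 = 45. total_sold = 21
  Event 6 (restock 7): 45 + 7 = 52
  Event 7 (restock 35): 52 + 35 = 87
  Event 8 (restock 25): 87 + 25 = 112
  Event 9 (return 4): 112 + 4 = 116
  Event 10 (return 6): 116 + 6 = 122
  Event 11 (sale 5): sell min(5,122)=5. stock: 122 - 5 = 117. total_sold = 26
Final: stock = 117, total_sold = 26

Checking against threshold 11:
  After event 1: stock=16 > 11
  After event 2: stock=21 > 11
  After event 3: stock=54 > 11
  After event 4: stock=60 > 11
  After event 5: stock=45 > 11
  After event 6: stock=52 > 11
  After event 7: stock=87 > 11
  After event 8: stock=112 > 11
  After event 9: stock=116 > 11
  After event 10: stock=122 > 11
  After event 11: stock=117 > 11
Alert events: []. Count = 0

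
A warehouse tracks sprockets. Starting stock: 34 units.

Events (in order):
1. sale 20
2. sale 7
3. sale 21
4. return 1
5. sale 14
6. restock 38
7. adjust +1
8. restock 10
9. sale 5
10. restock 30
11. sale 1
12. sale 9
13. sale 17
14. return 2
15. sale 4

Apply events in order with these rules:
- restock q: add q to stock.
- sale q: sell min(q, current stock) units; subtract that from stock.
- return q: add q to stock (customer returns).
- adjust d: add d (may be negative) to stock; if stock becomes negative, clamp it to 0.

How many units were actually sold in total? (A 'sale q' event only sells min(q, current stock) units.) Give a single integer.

Processing events:
Start: stock = 34
  Event 1 (sale 20): sell min(20,34)=20. stock: 34 - 20 = 14. total_sold = 20
  Event 2 (sale 7): sell min(7,14)=7. stock: 14 - 7 = 7. total_sold = 27
  Event 3 (sale 21): sell min(21,7)=7. stock: 7 - 7 = 0. total_sold = 34
  Event 4 (return 1): 0 + 1 = 1
  Event 5 (sale 14): sell min(14,1)=1. stock: 1 - 1 = 0. total_sold = 35
  Event 6 (restock 38): 0 + 38 = 38
  Event 7 (adjust +1): 38 + 1 = 39
  Event 8 (restock 10): 39 + 10 = 49
  Event 9 (sale 5): sell min(5,49)=5. stock: 49 - 5 = 44. total_sold = 40
  Event 10 (restock 30): 44 + 30 = 74
  Event 11 (sale 1): sell min(1,74)=1. stock: 74 - 1 = 73. total_sold = 41
  Event 12 (sale 9): sell min(9,73)=9. stock: 73 - 9 = 64. total_sold = 50
  Event 13 (sale 17): sell min(17,64)=17. stock: 64 - 17 = 47. total_sold = 67
  Event 14 (return 2): 47 + 2 = 49
  Event 15 (sale 4): sell min(4,49)=4. stock: 49 - 4 = 45. total_sold = 71
Final: stock = 45, total_sold = 71

Answer: 71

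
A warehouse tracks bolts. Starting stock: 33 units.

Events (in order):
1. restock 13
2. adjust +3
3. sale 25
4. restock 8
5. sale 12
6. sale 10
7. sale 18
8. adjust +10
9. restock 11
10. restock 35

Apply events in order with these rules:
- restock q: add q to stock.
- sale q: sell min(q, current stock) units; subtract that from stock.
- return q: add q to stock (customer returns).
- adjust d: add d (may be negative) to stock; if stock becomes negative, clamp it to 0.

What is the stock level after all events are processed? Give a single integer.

Answer: 56

Derivation:
Processing events:
Start: stock = 33
  Event 1 (restock 13): 33 + 13 = 46
  Event 2 (adjust +3): 46 + 3 = 49
  Event 3 (sale 25): sell min(25,49)=25. stock: 49 - 25 = 24. total_sold = 25
  Event 4 (restock 8): 24 + 8 = 32
  Event 5 (sale 12): sell min(12,32)=12. stock: 32 - 12 = 20. total_sold = 37
  Event 6 (sale 10): sell min(10,20)=10. stock: 20 - 10 = 10. total_sold = 47
  Event 7 (sale 18): sell min(18,10)=10. stock: 10 - 10 = 0. total_sold = 57
  Event 8 (adjust +10): 0 + 10 = 10
  Event 9 (restock 11): 10 + 11 = 21
  Event 10 (restock 35): 21 + 35 = 56
Final: stock = 56, total_sold = 57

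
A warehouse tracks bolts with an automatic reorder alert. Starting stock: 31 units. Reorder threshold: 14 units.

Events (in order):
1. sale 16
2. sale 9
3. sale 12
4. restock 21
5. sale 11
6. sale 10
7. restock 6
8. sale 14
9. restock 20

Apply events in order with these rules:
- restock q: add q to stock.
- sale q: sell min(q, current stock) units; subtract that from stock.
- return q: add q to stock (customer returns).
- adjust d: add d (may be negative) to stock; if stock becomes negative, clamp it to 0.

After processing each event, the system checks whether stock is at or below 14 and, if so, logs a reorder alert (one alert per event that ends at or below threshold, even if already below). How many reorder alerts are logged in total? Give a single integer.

Processing events:
Start: stock = 31
  Event 1 (sale 16): sell min(16,31)=16. stock: 31 - 16 = 15. total_sold = 16
  Event 2 (sale 9): sell min(9,15)=9. stock: 15 - 9 = 6. total_sold = 25
  Event 3 (sale 12): sell min(12,6)=6. stock: 6 - 6 = 0. total_sold = 31
  Event 4 (restock 21): 0 + 21 = 21
  Event 5 (sale 11): sell min(11,21)=11. stock: 21 - 11 = 10. total_sold = 42
  Event 6 (sale 10): sell min(10,10)=10. stock: 10 - 10 = 0. total_sold = 52
  Event 7 (restock 6): 0 + 6 = 6
  Event 8 (sale 14): sell min(14,6)=6. stock: 6 - 6 = 0. total_sold = 58
  Event 9 (restock 20): 0 + 20 = 20
Final: stock = 20, total_sold = 58

Checking against threshold 14:
  After event 1: stock=15 > 14
  After event 2: stock=6 <= 14 -> ALERT
  After event 3: stock=0 <= 14 -> ALERT
  After event 4: stock=21 > 14
  After event 5: stock=10 <= 14 -> ALERT
  After event 6: stock=0 <= 14 -> ALERT
  After event 7: stock=6 <= 14 -> ALERT
  After event 8: stock=0 <= 14 -> ALERT
  After event 9: stock=20 > 14
Alert events: [2, 3, 5, 6, 7, 8]. Count = 6

Answer: 6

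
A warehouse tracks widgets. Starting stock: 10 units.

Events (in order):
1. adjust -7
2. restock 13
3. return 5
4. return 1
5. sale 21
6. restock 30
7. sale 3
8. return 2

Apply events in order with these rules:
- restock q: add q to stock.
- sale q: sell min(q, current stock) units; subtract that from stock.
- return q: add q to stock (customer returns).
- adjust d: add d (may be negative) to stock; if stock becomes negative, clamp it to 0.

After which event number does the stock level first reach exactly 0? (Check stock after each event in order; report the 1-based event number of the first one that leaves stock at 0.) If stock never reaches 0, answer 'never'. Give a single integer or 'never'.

Answer: never

Derivation:
Processing events:
Start: stock = 10
  Event 1 (adjust -7): 10 + -7 = 3
  Event 2 (restock 13): 3 + 13 = 16
  Event 3 (return 5): 16 + 5 = 21
  Event 4 (return 1): 21 + 1 = 22
  Event 5 (sale 21): sell min(21,22)=21. stock: 22 - 21 = 1. total_sold = 21
  Event 6 (restock 30): 1 + 30 = 31
  Event 7 (sale 3): sell min(3,31)=3. stock: 31 - 3 = 28. total_sold = 24
  Event 8 (return 2): 28 + 2 = 30
Final: stock = 30, total_sold = 24

Stock never reaches 0.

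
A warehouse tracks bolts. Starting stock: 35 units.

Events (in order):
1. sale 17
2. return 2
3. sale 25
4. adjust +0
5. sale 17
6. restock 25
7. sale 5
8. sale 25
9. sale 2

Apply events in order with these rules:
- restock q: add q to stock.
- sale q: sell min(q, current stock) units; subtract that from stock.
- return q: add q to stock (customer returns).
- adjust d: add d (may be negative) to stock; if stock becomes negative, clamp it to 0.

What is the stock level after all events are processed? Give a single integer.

Answer: 0

Derivation:
Processing events:
Start: stock = 35
  Event 1 (sale 17): sell min(17,35)=17. stock: 35 - 17 = 18. total_sold = 17
  Event 2 (return 2): 18 + 2 = 20
  Event 3 (sale 25): sell min(25,20)=20. stock: 20 - 20 = 0. total_sold = 37
  Event 4 (adjust +0): 0 + 0 = 0
  Event 5 (sale 17): sell min(17,0)=0. stock: 0 - 0 = 0. total_sold = 37
  Event 6 (restock 25): 0 + 25 = 25
  Event 7 (sale 5): sell min(5,25)=5. stock: 25 - 5 = 20. total_sold = 42
  Event 8 (sale 25): sell min(25,20)=20. stock: 20 - 20 = 0. total_sold = 62
  Event 9 (sale 2): sell min(2,0)=0. stock: 0 - 0 = 0. total_sold = 62
Final: stock = 0, total_sold = 62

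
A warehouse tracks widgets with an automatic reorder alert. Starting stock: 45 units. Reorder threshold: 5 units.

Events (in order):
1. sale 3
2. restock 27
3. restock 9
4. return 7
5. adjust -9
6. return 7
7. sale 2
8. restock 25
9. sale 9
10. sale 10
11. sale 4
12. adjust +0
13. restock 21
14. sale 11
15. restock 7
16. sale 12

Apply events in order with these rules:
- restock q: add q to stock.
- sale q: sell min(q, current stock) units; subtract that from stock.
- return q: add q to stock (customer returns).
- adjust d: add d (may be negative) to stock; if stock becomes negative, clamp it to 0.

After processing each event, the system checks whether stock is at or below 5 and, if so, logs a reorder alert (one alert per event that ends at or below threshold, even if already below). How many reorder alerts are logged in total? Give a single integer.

Answer: 0

Derivation:
Processing events:
Start: stock = 45
  Event 1 (sale 3): sell min(3,45)=3. stock: 45 - 3 = 42. total_sold = 3
  Event 2 (restock 27): 42 + 27 = 69
  Event 3 (restock 9): 69 + 9 = 78
  Event 4 (return 7): 78 + 7 = 85
  Event 5 (adjust -9): 85 + -9 = 76
  Event 6 (return 7): 76 + 7 = 83
  Event 7 (sale 2): sell min(2,83)=2. stock: 83 - 2 = 81. total_sold = 5
  Event 8 (restock 25): 81 + 25 = 106
  Event 9 (sale 9): sell min(9,106)=9. stock: 106 - 9 = 97. total_sold = 14
  Event 10 (sale 10): sell min(10,97)=10. stock: 97 - 10 = 87. total_sold = 24
  Event 11 (sale 4): sell min(4,87)=4. stock: 87 - 4 = 83. total_sold = 28
  Event 12 (adjust +0): 83 + 0 = 83
  Event 13 (restock 21): 83 + 21 = 104
  Event 14 (sale 11): sell min(11,104)=11. stock: 104 - 11 = 93. total_sold = 39
  Event 15 (restock 7): 93 + 7 = 100
  Event 16 (sale 12): sell min(12,100)=12. stock: 100 - 12 = 88. total_sold = 51
Final: stock = 88, total_sold = 51

Checking against threshold 5:
  After event 1: stock=42 > 5
  After event 2: stock=69 > 5
  After event 3: stock=78 > 5
  After event 4: stock=85 > 5
  After event 5: stock=76 > 5
  After event 6: stock=83 > 5
  After event 7: stock=81 > 5
  After event 8: stock=106 > 5
  After event 9: stock=97 > 5
  After event 10: stock=87 > 5
  After event 11: stock=83 > 5
  After event 12: stock=83 > 5
  After event 13: stock=104 > 5
  After event 14: stock=93 > 5
  After event 15: stock=100 > 5
  After event 16: stock=88 > 5
Alert events: []. Count = 0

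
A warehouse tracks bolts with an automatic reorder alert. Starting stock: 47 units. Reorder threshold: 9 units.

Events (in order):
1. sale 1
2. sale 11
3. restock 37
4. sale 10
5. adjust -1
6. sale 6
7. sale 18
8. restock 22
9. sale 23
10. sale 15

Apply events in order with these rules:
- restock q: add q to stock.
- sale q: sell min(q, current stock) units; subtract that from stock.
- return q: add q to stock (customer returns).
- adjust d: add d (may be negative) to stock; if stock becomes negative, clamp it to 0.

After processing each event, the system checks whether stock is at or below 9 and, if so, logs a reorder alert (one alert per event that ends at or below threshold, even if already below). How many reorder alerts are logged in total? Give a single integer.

Answer: 0

Derivation:
Processing events:
Start: stock = 47
  Event 1 (sale 1): sell min(1,47)=1. stock: 47 - 1 = 46. total_sold = 1
  Event 2 (sale 11): sell min(11,46)=11. stock: 46 - 11 = 35. total_sold = 12
  Event 3 (restock 37): 35 + 37 = 72
  Event 4 (sale 10): sell min(10,72)=10. stock: 72 - 10 = 62. total_sold = 22
  Event 5 (adjust -1): 62 + -1 = 61
  Event 6 (sale 6): sell min(6,61)=6. stock: 61 - 6 = 55. total_sold = 28
  Event 7 (sale 18): sell min(18,55)=18. stock: 55 - 18 = 37. total_sold = 46
  Event 8 (restock 22): 37 + 22 = 59
  Event 9 (sale 23): sell min(23,59)=23. stock: 59 - 23 = 36. total_sold = 69
  Event 10 (sale 15): sell min(15,36)=15. stock: 36 - 15 = 21. total_sold = 84
Final: stock = 21, total_sold = 84

Checking against threshold 9:
  After event 1: stock=46 > 9
  After event 2: stock=35 > 9
  After event 3: stock=72 > 9
  After event 4: stock=62 > 9
  After event 5: stock=61 > 9
  After event 6: stock=55 > 9
  After event 7: stock=37 > 9
  After event 8: stock=59 > 9
  After event 9: stock=36 > 9
  After event 10: stock=21 > 9
Alert events: []. Count = 0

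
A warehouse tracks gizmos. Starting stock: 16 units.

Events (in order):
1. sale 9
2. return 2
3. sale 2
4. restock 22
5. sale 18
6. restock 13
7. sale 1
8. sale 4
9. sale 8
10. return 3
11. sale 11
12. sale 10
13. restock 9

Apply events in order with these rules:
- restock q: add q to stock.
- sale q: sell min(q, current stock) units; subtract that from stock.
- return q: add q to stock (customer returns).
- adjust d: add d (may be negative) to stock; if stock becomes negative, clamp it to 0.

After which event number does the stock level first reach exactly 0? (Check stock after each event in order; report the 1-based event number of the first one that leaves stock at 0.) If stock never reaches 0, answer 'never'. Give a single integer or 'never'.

Answer: 12

Derivation:
Processing events:
Start: stock = 16
  Event 1 (sale 9): sell min(9,16)=9. stock: 16 - 9 = 7. total_sold = 9
  Event 2 (return 2): 7 + 2 = 9
  Event 3 (sale 2): sell min(2,9)=2. stock: 9 - 2 = 7. total_sold = 11
  Event 4 (restock 22): 7 + 22 = 29
  Event 5 (sale 18): sell min(18,29)=18. stock: 29 - 18 = 11. total_sold = 29
  Event 6 (restock 13): 11 + 13 = 24
  Event 7 (sale 1): sell min(1,24)=1. stock: 24 - 1 = 23. total_sold = 30
  Event 8 (sale 4): sell min(4,23)=4. stock: 23 - 4 = 19. total_sold = 34
  Event 9 (sale 8): sell min(8,19)=8. stock: 19 - 8 = 11. total_sold = 42
  Event 10 (return 3): 11 + 3 = 14
  Event 11 (sale 11): sell min(11,14)=11. stock: 14 - 11 = 3. total_sold = 53
  Event 12 (sale 10): sell min(10,3)=3. stock: 3 - 3 = 0. total_sold = 56
  Event 13 (restock 9): 0 + 9 = 9
Final: stock = 9, total_sold = 56

First zero at event 12.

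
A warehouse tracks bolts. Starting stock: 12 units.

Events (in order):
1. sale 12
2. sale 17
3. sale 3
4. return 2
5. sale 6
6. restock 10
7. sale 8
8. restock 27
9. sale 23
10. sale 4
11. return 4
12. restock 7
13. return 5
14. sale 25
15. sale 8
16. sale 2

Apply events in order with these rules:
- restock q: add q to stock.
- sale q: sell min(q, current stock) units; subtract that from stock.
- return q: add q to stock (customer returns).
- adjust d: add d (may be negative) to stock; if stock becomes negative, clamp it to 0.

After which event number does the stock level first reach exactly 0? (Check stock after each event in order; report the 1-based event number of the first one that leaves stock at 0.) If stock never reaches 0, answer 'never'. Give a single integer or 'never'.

Answer: 1

Derivation:
Processing events:
Start: stock = 12
  Event 1 (sale 12): sell min(12,12)=12. stock: 12 - 12 = 0. total_sold = 12
  Event 2 (sale 17): sell min(17,0)=0. stock: 0 - 0 = 0. total_sold = 12
  Event 3 (sale 3): sell min(3,0)=0. stock: 0 - 0 = 0. total_sold = 12
  Event 4 (return 2): 0 + 2 = 2
  Event 5 (sale 6): sell min(6,2)=2. stock: 2 - 2 = 0. total_sold = 14
  Event 6 (restock 10): 0 + 10 = 10
  Event 7 (sale 8): sell min(8,10)=8. stock: 10 - 8 = 2. total_sold = 22
  Event 8 (restock 27): 2 + 27 = 29
  Event 9 (sale 23): sell min(23,29)=23. stock: 29 - 23 = 6. total_sold = 45
  Event 10 (sale 4): sell min(4,6)=4. stock: 6 - 4 = 2. total_sold = 49
  Event 11 (return 4): 2 + 4 = 6
  Event 12 (restock 7): 6 + 7 = 13
  Event 13 (return 5): 13 + 5 = 18
  Event 14 (sale 25): sell min(25,18)=18. stock: 18 - 18 = 0. total_sold = 67
  Event 15 (sale 8): sell min(8,0)=0. stock: 0 - 0 = 0. total_sold = 67
  Event 16 (sale 2): sell min(2,0)=0. stock: 0 - 0 = 0. total_sold = 67
Final: stock = 0, total_sold = 67

First zero at event 1.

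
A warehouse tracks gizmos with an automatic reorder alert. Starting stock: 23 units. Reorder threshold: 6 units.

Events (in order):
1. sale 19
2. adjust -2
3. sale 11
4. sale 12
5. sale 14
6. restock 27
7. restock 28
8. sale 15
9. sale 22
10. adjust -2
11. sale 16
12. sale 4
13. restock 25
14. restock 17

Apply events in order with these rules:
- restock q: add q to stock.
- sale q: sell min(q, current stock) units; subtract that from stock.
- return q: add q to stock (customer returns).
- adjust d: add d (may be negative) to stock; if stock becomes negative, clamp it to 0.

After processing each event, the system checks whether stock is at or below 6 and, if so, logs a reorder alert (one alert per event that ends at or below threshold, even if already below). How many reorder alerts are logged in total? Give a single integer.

Processing events:
Start: stock = 23
  Event 1 (sale 19): sell min(19,23)=19. stock: 23 - 19 = 4. total_sold = 19
  Event 2 (adjust -2): 4 + -2 = 2
  Event 3 (sale 11): sell min(11,2)=2. stock: 2 - 2 = 0. total_sold = 21
  Event 4 (sale 12): sell min(12,0)=0. stock: 0 - 0 = 0. total_sold = 21
  Event 5 (sale 14): sell min(14,0)=0. stock: 0 - 0 = 0. total_sold = 21
  Event 6 (restock 27): 0 + 27 = 27
  Event 7 (restock 28): 27 + 28 = 55
  Event 8 (sale 15): sell min(15,55)=15. stock: 55 - 15 = 40. total_sold = 36
  Event 9 (sale 22): sell min(22,40)=22. stock: 40 - 22 = 18. total_sold = 58
  Event 10 (adjust -2): 18 + -2 = 16
  Event 11 (sale 16): sell min(16,16)=16. stock: 16 - 16 = 0. total_sold = 74
  Event 12 (sale 4): sell min(4,0)=0. stock: 0 - 0 = 0. total_sold = 74
  Event 13 (restock 25): 0 + 25 = 25
  Event 14 (restock 17): 25 + 17 = 42
Final: stock = 42, total_sold = 74

Checking against threshold 6:
  After event 1: stock=4 <= 6 -> ALERT
  After event 2: stock=2 <= 6 -> ALERT
  After event 3: stock=0 <= 6 -> ALERT
  After event 4: stock=0 <= 6 -> ALERT
  After event 5: stock=0 <= 6 -> ALERT
  After event 6: stock=27 > 6
  After event 7: stock=55 > 6
  After event 8: stock=40 > 6
  After event 9: stock=18 > 6
  After event 10: stock=16 > 6
  After event 11: stock=0 <= 6 -> ALERT
  After event 12: stock=0 <= 6 -> ALERT
  After event 13: stock=25 > 6
  After event 14: stock=42 > 6
Alert events: [1, 2, 3, 4, 5, 11, 12]. Count = 7

Answer: 7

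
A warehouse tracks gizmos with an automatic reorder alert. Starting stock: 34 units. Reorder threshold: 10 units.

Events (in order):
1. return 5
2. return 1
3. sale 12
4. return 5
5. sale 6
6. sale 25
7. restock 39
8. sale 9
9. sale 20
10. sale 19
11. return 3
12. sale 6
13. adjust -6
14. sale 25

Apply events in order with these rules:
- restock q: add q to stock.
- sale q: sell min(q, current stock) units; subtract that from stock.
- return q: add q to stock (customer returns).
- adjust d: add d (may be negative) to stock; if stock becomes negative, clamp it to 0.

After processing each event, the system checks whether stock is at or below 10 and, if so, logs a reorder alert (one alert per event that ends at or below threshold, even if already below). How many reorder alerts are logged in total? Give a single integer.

Processing events:
Start: stock = 34
  Event 1 (return 5): 34 + 5 = 39
  Event 2 (return 1): 39 + 1 = 40
  Event 3 (sale 12): sell min(12,40)=12. stock: 40 - 12 = 28. total_sold = 12
  Event 4 (return 5): 28 + 5 = 33
  Event 5 (sale 6): sell min(6,33)=6. stock: 33 - 6 = 27. total_sold = 18
  Event 6 (sale 25): sell min(25,27)=25. stock: 27 - 25 = 2. total_sold = 43
  Event 7 (restock 39): 2 + 39 = 41
  Event 8 (sale 9): sell min(9,41)=9. stock: 41 - 9 = 32. total_sold = 52
  Event 9 (sale 20): sell min(20,32)=20. stock: 32 - 20 = 12. total_sold = 72
  Event 10 (sale 19): sell min(19,12)=12. stock: 12 - 12 = 0. total_sold = 84
  Event 11 (return 3): 0 + 3 = 3
  Event 12 (sale 6): sell min(6,3)=3. stock: 3 - 3 = 0. total_sold = 87
  Event 13 (adjust -6): 0 + -6 = 0 (clamped to 0)
  Event 14 (sale 25): sell min(25,0)=0. stock: 0 - 0 = 0. total_sold = 87
Final: stock = 0, total_sold = 87

Checking against threshold 10:
  After event 1: stock=39 > 10
  After event 2: stock=40 > 10
  After event 3: stock=28 > 10
  After event 4: stock=33 > 10
  After event 5: stock=27 > 10
  After event 6: stock=2 <= 10 -> ALERT
  After event 7: stock=41 > 10
  After event 8: stock=32 > 10
  After event 9: stock=12 > 10
  After event 10: stock=0 <= 10 -> ALERT
  After event 11: stock=3 <= 10 -> ALERT
  After event 12: stock=0 <= 10 -> ALERT
  After event 13: stock=0 <= 10 -> ALERT
  After event 14: stock=0 <= 10 -> ALERT
Alert events: [6, 10, 11, 12, 13, 14]. Count = 6

Answer: 6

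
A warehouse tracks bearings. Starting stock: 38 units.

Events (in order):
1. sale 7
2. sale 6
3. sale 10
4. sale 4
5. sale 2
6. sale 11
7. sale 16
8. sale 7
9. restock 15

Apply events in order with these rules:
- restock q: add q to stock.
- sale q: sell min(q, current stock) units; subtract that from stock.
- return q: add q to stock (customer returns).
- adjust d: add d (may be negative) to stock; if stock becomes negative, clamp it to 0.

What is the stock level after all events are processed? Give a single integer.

Answer: 15

Derivation:
Processing events:
Start: stock = 38
  Event 1 (sale 7): sell min(7,38)=7. stock: 38 - 7 = 31. total_sold = 7
  Event 2 (sale 6): sell min(6,31)=6. stock: 31 - 6 = 25. total_sold = 13
  Event 3 (sale 10): sell min(10,25)=10. stock: 25 - 10 = 15. total_sold = 23
  Event 4 (sale 4): sell min(4,15)=4. stock: 15 - 4 = 11. total_sold = 27
  Event 5 (sale 2): sell min(2,11)=2. stock: 11 - 2 = 9. total_sold = 29
  Event 6 (sale 11): sell min(11,9)=9. stock: 9 - 9 = 0. total_sold = 38
  Event 7 (sale 16): sell min(16,0)=0. stock: 0 - 0 = 0. total_sold = 38
  Event 8 (sale 7): sell min(7,0)=0. stock: 0 - 0 = 0. total_sold = 38
  Event 9 (restock 15): 0 + 15 = 15
Final: stock = 15, total_sold = 38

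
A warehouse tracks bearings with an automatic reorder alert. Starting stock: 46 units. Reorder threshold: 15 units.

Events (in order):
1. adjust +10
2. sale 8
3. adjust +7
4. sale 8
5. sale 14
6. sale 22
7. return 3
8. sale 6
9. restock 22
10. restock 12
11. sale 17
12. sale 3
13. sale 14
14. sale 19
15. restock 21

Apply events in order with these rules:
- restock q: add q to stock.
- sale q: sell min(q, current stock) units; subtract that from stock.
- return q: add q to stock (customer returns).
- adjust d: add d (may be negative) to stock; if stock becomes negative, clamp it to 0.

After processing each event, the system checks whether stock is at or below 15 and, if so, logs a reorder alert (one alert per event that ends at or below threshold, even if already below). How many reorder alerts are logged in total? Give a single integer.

Answer: 5

Derivation:
Processing events:
Start: stock = 46
  Event 1 (adjust +10): 46 + 10 = 56
  Event 2 (sale 8): sell min(8,56)=8. stock: 56 - 8 = 48. total_sold = 8
  Event 3 (adjust +7): 48 + 7 = 55
  Event 4 (sale 8): sell min(8,55)=8. stock: 55 - 8 = 47. total_sold = 16
  Event 5 (sale 14): sell min(14,47)=14. stock: 47 - 14 = 33. total_sold = 30
  Event 6 (sale 22): sell min(22,33)=22. stock: 33 - 22 = 11. total_sold = 52
  Event 7 (return 3): 11 + 3 = 14
  Event 8 (sale 6): sell min(6,14)=6. stock: 14 - 6 = 8. total_sold = 58
  Event 9 (restock 22): 8 + 22 = 30
  Event 10 (restock 12): 30 + 12 = 42
  Event 11 (sale 17): sell min(17,42)=17. stock: 42 - 17 = 25. total_sold = 75
  Event 12 (sale 3): sell min(3,25)=3. stock: 25 - 3 = 22. total_sold = 78
  Event 13 (sale 14): sell min(14,22)=14. stock: 22 - 14 = 8. total_sold = 92
  Event 14 (sale 19): sell min(19,8)=8. stock: 8 - 8 = 0. total_sold = 100
  Event 15 (restock 21): 0 + 21 = 21
Final: stock = 21, total_sold = 100

Checking against threshold 15:
  After event 1: stock=56 > 15
  After event 2: stock=48 > 15
  After event 3: stock=55 > 15
  After event 4: stock=47 > 15
  After event 5: stock=33 > 15
  After event 6: stock=11 <= 15 -> ALERT
  After event 7: stock=14 <= 15 -> ALERT
  After event 8: stock=8 <= 15 -> ALERT
  After event 9: stock=30 > 15
  After event 10: stock=42 > 15
  After event 11: stock=25 > 15
  After event 12: stock=22 > 15
  After event 13: stock=8 <= 15 -> ALERT
  After event 14: stock=0 <= 15 -> ALERT
  After event 15: stock=21 > 15
Alert events: [6, 7, 8, 13, 14]. Count = 5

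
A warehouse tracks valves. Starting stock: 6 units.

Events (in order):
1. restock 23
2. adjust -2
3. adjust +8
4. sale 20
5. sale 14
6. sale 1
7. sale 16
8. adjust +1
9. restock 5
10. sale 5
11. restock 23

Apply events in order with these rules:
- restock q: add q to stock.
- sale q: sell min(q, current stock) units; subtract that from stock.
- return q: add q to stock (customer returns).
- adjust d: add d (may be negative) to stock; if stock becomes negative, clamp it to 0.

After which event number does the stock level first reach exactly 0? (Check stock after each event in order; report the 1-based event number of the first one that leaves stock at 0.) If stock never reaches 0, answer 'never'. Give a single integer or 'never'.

Answer: 6

Derivation:
Processing events:
Start: stock = 6
  Event 1 (restock 23): 6 + 23 = 29
  Event 2 (adjust -2): 29 + -2 = 27
  Event 3 (adjust +8): 27 + 8 = 35
  Event 4 (sale 20): sell min(20,35)=20. stock: 35 - 20 = 15. total_sold = 20
  Event 5 (sale 14): sell min(14,15)=14. stock: 15 - 14 = 1. total_sold = 34
  Event 6 (sale 1): sell min(1,1)=1. stock: 1 - 1 = 0. total_sold = 35
  Event 7 (sale 16): sell min(16,0)=0. stock: 0 - 0 = 0. total_sold = 35
  Event 8 (adjust +1): 0 + 1 = 1
  Event 9 (restock 5): 1 + 5 = 6
  Event 10 (sale 5): sell min(5,6)=5. stock: 6 - 5 = 1. total_sold = 40
  Event 11 (restock 23): 1 + 23 = 24
Final: stock = 24, total_sold = 40

First zero at event 6.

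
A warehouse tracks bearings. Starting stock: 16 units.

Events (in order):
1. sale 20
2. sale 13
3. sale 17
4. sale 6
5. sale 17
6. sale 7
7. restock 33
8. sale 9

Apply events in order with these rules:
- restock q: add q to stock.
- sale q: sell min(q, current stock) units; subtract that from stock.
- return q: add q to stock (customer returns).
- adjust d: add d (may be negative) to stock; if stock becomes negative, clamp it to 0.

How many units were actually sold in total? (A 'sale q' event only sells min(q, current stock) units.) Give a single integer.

Processing events:
Start: stock = 16
  Event 1 (sale 20): sell min(20,16)=16. stock: 16 - 16 = 0. total_sold = 16
  Event 2 (sale 13): sell min(13,0)=0. stock: 0 - 0 = 0. total_sold = 16
  Event 3 (sale 17): sell min(17,0)=0. stock: 0 - 0 = 0. total_sold = 16
  Event 4 (sale 6): sell min(6,0)=0. stock: 0 - 0 = 0. total_sold = 16
  Event 5 (sale 17): sell min(17,0)=0. stock: 0 - 0 = 0. total_sold = 16
  Event 6 (sale 7): sell min(7,0)=0. stock: 0 - 0 = 0. total_sold = 16
  Event 7 (restock 33): 0 + 33 = 33
  Event 8 (sale 9): sell min(9,33)=9. stock: 33 - 9 = 24. total_sold = 25
Final: stock = 24, total_sold = 25

Answer: 25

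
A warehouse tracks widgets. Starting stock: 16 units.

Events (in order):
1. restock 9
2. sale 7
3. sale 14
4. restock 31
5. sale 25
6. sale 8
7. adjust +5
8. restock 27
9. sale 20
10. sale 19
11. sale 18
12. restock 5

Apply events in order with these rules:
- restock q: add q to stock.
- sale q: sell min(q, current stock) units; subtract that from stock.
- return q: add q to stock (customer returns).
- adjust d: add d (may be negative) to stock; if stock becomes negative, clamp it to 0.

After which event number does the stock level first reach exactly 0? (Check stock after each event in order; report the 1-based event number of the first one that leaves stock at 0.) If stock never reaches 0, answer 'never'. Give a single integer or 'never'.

Processing events:
Start: stock = 16
  Event 1 (restock 9): 16 + 9 = 25
  Event 2 (sale 7): sell min(7,25)=7. stock: 25 - 7 = 18. total_sold = 7
  Event 3 (sale 14): sell min(14,18)=14. stock: 18 - 14 = 4. total_sold = 21
  Event 4 (restock 31): 4 + 31 = 35
  Event 5 (sale 25): sell min(25,35)=25. stock: 35 - 25 = 10. total_sold = 46
  Event 6 (sale 8): sell min(8,10)=8. stock: 10 - 8 = 2. total_sold = 54
  Event 7 (adjust +5): 2 + 5 = 7
  Event 8 (restock 27): 7 + 27 = 34
  Event 9 (sale 20): sell min(20,34)=20. stock: 34 - 20 = 14. total_sold = 74
  Event 10 (sale 19): sell min(19,14)=14. stock: 14 - 14 = 0. total_sold = 88
  Event 11 (sale 18): sell min(18,0)=0. stock: 0 - 0 = 0. total_sold = 88
  Event 12 (restock 5): 0 + 5 = 5
Final: stock = 5, total_sold = 88

First zero at event 10.

Answer: 10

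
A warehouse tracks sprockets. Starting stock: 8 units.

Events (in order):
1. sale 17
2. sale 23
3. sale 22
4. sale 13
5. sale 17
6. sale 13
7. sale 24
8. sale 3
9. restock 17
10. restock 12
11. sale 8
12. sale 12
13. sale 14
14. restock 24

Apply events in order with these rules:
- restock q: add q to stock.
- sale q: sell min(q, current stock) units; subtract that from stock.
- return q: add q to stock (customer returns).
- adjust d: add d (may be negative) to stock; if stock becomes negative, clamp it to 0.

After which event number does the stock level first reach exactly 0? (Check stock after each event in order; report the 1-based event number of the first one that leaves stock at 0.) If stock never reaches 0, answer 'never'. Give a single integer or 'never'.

Answer: 1

Derivation:
Processing events:
Start: stock = 8
  Event 1 (sale 17): sell min(17,8)=8. stock: 8 - 8 = 0. total_sold = 8
  Event 2 (sale 23): sell min(23,0)=0. stock: 0 - 0 = 0. total_sold = 8
  Event 3 (sale 22): sell min(22,0)=0. stock: 0 - 0 = 0. total_sold = 8
  Event 4 (sale 13): sell min(13,0)=0. stock: 0 - 0 = 0. total_sold = 8
  Event 5 (sale 17): sell min(17,0)=0. stock: 0 - 0 = 0. total_sold = 8
  Event 6 (sale 13): sell min(13,0)=0. stock: 0 - 0 = 0. total_sold = 8
  Event 7 (sale 24): sell min(24,0)=0. stock: 0 - 0 = 0. total_sold = 8
  Event 8 (sale 3): sell min(3,0)=0. stock: 0 - 0 = 0. total_sold = 8
  Event 9 (restock 17): 0 + 17 = 17
  Event 10 (restock 12): 17 + 12 = 29
  Event 11 (sale 8): sell min(8,29)=8. stock: 29 - 8 = 21. total_sold = 16
  Event 12 (sale 12): sell min(12,21)=12. stock: 21 - 12 = 9. total_sold = 28
  Event 13 (sale 14): sell min(14,9)=9. stock: 9 - 9 = 0. total_sold = 37
  Event 14 (restock 24): 0 + 24 = 24
Final: stock = 24, total_sold = 37

First zero at event 1.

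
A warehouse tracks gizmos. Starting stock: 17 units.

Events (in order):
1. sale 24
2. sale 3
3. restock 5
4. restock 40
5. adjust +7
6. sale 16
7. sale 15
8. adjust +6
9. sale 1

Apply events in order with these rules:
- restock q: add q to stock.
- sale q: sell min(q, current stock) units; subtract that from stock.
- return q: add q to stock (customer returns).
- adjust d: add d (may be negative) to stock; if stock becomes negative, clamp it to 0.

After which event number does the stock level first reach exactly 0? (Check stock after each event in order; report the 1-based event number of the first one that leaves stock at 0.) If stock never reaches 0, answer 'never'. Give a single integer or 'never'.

Processing events:
Start: stock = 17
  Event 1 (sale 24): sell min(24,17)=17. stock: 17 - 17 = 0. total_sold = 17
  Event 2 (sale 3): sell min(3,0)=0. stock: 0 - 0 = 0. total_sold = 17
  Event 3 (restock 5): 0 + 5 = 5
  Event 4 (restock 40): 5 + 40 = 45
  Event 5 (adjust +7): 45 + 7 = 52
  Event 6 (sale 16): sell min(16,52)=16. stock: 52 - 16 = 36. total_sold = 33
  Event 7 (sale 15): sell min(15,36)=15. stock: 36 - 15 = 21. total_sold = 48
  Event 8 (adjust +6): 21 + 6 = 27
  Event 9 (sale 1): sell min(1,27)=1. stock: 27 - 1 = 26. total_sold = 49
Final: stock = 26, total_sold = 49

First zero at event 1.

Answer: 1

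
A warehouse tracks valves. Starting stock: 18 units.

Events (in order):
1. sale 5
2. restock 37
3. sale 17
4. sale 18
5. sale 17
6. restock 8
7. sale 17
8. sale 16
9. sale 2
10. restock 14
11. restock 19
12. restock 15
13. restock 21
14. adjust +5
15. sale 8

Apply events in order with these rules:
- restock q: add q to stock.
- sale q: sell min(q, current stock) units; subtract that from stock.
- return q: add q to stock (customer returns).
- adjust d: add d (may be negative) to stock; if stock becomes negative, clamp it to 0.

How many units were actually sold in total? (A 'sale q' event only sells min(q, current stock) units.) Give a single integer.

Answer: 71

Derivation:
Processing events:
Start: stock = 18
  Event 1 (sale 5): sell min(5,18)=5. stock: 18 - 5 = 13. total_sold = 5
  Event 2 (restock 37): 13 + 37 = 50
  Event 3 (sale 17): sell min(17,50)=17. stock: 50 - 17 = 33. total_sold = 22
  Event 4 (sale 18): sell min(18,33)=18. stock: 33 - 18 = 15. total_sold = 40
  Event 5 (sale 17): sell min(17,15)=15. stock: 15 - 15 = 0. total_sold = 55
  Event 6 (restock 8): 0 + 8 = 8
  Event 7 (sale 17): sell min(17,8)=8. stock: 8 - 8 = 0. total_sold = 63
  Event 8 (sale 16): sell min(16,0)=0. stock: 0 - 0 = 0. total_sold = 63
  Event 9 (sale 2): sell min(2,0)=0. stock: 0 - 0 = 0. total_sold = 63
  Event 10 (restock 14): 0 + 14 = 14
  Event 11 (restock 19): 14 + 19 = 33
  Event 12 (restock 15): 33 + 15 = 48
  Event 13 (restock 21): 48 + 21 = 69
  Event 14 (adjust +5): 69 + 5 = 74
  Event 15 (sale 8): sell min(8,74)=8. stock: 74 - 8 = 66. total_sold = 71
Final: stock = 66, total_sold = 71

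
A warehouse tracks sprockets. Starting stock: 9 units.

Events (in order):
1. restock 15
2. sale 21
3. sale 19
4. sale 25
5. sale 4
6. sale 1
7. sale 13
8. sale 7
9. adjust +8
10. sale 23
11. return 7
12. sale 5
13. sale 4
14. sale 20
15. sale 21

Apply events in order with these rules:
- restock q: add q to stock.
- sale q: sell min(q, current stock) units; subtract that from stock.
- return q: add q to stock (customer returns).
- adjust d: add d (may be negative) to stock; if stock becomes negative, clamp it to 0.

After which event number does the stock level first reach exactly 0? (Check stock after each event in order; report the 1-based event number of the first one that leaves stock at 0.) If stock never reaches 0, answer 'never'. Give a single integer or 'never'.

Answer: 3

Derivation:
Processing events:
Start: stock = 9
  Event 1 (restock 15): 9 + 15 = 24
  Event 2 (sale 21): sell min(21,24)=21. stock: 24 - 21 = 3. total_sold = 21
  Event 3 (sale 19): sell min(19,3)=3. stock: 3 - 3 = 0. total_sold = 24
  Event 4 (sale 25): sell min(25,0)=0. stock: 0 - 0 = 0. total_sold = 24
  Event 5 (sale 4): sell min(4,0)=0. stock: 0 - 0 = 0. total_sold = 24
  Event 6 (sale 1): sell min(1,0)=0. stock: 0 - 0 = 0. total_sold = 24
  Event 7 (sale 13): sell min(13,0)=0. stock: 0 - 0 = 0. total_sold = 24
  Event 8 (sale 7): sell min(7,0)=0. stock: 0 - 0 = 0. total_sold = 24
  Event 9 (adjust +8): 0 + 8 = 8
  Event 10 (sale 23): sell min(23,8)=8. stock: 8 - 8 = 0. total_sold = 32
  Event 11 (return 7): 0 + 7 = 7
  Event 12 (sale 5): sell min(5,7)=5. stock: 7 - 5 = 2. total_sold = 37
  Event 13 (sale 4): sell min(4,2)=2. stock: 2 - 2 = 0. total_sold = 39
  Event 14 (sale 20): sell min(20,0)=0. stock: 0 - 0 = 0. total_sold = 39
  Event 15 (sale 21): sell min(21,0)=0. stock: 0 - 0 = 0. total_sold = 39
Final: stock = 0, total_sold = 39

First zero at event 3.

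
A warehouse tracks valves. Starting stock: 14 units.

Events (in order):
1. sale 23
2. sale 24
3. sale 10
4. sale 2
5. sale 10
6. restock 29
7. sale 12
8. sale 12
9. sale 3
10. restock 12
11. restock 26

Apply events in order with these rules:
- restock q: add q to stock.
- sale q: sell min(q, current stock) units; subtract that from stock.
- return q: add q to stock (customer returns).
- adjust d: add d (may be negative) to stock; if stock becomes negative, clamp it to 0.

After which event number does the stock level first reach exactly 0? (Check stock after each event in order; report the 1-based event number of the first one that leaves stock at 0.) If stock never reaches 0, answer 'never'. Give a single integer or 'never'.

Answer: 1

Derivation:
Processing events:
Start: stock = 14
  Event 1 (sale 23): sell min(23,14)=14. stock: 14 - 14 = 0. total_sold = 14
  Event 2 (sale 24): sell min(24,0)=0. stock: 0 - 0 = 0. total_sold = 14
  Event 3 (sale 10): sell min(10,0)=0. stock: 0 - 0 = 0. total_sold = 14
  Event 4 (sale 2): sell min(2,0)=0. stock: 0 - 0 = 0. total_sold = 14
  Event 5 (sale 10): sell min(10,0)=0. stock: 0 - 0 = 0. total_sold = 14
  Event 6 (restock 29): 0 + 29 = 29
  Event 7 (sale 12): sell min(12,29)=12. stock: 29 - 12 = 17. total_sold = 26
  Event 8 (sale 12): sell min(12,17)=12. stock: 17 - 12 = 5. total_sold = 38
  Event 9 (sale 3): sell min(3,5)=3. stock: 5 - 3 = 2. total_sold = 41
  Event 10 (restock 12): 2 + 12 = 14
  Event 11 (restock 26): 14 + 26 = 40
Final: stock = 40, total_sold = 41

First zero at event 1.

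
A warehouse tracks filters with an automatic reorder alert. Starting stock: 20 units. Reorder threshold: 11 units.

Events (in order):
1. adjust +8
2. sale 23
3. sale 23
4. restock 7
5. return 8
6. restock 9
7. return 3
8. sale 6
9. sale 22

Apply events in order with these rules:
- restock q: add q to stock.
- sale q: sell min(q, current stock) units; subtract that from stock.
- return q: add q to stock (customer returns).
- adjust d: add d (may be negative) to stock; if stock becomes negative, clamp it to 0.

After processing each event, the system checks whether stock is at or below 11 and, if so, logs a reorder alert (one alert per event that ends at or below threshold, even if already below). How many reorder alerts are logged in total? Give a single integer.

Processing events:
Start: stock = 20
  Event 1 (adjust +8): 20 + 8 = 28
  Event 2 (sale 23): sell min(23,28)=23. stock: 28 - 23 = 5. total_sold = 23
  Event 3 (sale 23): sell min(23,5)=5. stock: 5 - 5 = 0. total_sold = 28
  Event 4 (restock 7): 0 + 7 = 7
  Event 5 (return 8): 7 + 8 = 15
  Event 6 (restock 9): 15 + 9 = 24
  Event 7 (return 3): 24 + 3 = 27
  Event 8 (sale 6): sell min(6,27)=6. stock: 27 - 6 = 21. total_sold = 34
  Event 9 (sale 22): sell min(22,21)=21. stock: 21 - 21 = 0. total_sold = 55
Final: stock = 0, total_sold = 55

Checking against threshold 11:
  After event 1: stock=28 > 11
  After event 2: stock=5 <= 11 -> ALERT
  After event 3: stock=0 <= 11 -> ALERT
  After event 4: stock=7 <= 11 -> ALERT
  After event 5: stock=15 > 11
  After event 6: stock=24 > 11
  After event 7: stock=27 > 11
  After event 8: stock=21 > 11
  After event 9: stock=0 <= 11 -> ALERT
Alert events: [2, 3, 4, 9]. Count = 4

Answer: 4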